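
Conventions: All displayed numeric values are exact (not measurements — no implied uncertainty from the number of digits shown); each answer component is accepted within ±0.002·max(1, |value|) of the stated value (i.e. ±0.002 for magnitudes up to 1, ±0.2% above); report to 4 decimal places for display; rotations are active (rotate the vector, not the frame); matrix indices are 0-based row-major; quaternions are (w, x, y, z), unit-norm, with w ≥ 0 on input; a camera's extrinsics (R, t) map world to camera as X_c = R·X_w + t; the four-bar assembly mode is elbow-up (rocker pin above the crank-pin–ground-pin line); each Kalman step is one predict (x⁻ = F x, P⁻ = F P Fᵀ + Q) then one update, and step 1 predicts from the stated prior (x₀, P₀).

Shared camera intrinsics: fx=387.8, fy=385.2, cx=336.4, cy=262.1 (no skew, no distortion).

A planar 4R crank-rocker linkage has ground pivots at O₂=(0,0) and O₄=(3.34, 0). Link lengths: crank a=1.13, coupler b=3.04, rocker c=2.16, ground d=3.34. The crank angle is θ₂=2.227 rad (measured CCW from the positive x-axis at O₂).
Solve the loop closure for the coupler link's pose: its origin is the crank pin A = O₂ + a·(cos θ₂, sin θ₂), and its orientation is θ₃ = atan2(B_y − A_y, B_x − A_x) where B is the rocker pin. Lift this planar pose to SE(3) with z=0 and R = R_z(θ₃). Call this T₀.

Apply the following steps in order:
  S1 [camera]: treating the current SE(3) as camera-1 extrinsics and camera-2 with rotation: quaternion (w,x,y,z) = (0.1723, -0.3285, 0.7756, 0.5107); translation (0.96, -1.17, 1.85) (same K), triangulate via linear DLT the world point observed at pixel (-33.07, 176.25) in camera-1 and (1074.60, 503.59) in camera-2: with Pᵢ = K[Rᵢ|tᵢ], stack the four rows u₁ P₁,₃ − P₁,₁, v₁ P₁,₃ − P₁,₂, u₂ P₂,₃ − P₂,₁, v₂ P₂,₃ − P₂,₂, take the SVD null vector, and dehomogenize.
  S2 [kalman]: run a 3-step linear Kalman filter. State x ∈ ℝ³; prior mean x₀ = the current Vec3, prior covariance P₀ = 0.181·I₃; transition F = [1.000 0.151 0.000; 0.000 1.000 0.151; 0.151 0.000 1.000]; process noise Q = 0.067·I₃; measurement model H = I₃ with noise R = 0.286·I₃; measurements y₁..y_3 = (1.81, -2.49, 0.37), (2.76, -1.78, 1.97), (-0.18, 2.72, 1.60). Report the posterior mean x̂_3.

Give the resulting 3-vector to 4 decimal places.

result = (0.5152, 0.3684, 1.7545)

source (fourbar_fk): coupler pose = R=[0.9510 -0.3093 0.0000; 0.3093 0.9510 0.0000; 0.0000 0.0000 1.0000], t=(-0.6894, 0.8953, 0.0000)
after S1 (triangulate): (-1.4980, -0.9054, 1.9249)
after S2 (kf_track): (0.5152, 0.3684, 1.7545)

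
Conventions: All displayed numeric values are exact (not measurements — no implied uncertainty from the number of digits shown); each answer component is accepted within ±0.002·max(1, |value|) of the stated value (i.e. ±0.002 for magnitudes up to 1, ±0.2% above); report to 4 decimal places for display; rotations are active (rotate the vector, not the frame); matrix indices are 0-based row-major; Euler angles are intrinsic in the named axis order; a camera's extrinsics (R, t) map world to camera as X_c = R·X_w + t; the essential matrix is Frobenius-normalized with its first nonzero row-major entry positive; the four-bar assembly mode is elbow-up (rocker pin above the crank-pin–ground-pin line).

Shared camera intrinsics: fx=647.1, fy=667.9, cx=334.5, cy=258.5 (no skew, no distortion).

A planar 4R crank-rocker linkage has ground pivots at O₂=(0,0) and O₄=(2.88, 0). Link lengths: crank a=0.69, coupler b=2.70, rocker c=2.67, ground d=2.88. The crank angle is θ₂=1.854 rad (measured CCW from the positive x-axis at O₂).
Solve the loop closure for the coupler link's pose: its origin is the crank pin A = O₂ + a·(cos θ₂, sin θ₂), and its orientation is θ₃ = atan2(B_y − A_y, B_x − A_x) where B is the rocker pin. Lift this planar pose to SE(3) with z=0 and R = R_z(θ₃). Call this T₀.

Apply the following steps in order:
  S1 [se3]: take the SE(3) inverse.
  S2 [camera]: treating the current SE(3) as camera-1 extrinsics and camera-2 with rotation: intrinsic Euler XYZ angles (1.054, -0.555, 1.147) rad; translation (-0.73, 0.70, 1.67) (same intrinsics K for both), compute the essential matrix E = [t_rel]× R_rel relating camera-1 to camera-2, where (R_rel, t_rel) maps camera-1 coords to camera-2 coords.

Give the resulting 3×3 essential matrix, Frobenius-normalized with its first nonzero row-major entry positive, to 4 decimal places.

source (fourbar_fk): coupler pose = R=[0.7482 -0.6634 0.0000; 0.6634 0.7482 0.0000; 0.0000 0.0000 1.0000], t=(-0.1928, 0.6625, 0.0000)
after S1 (invert_se3): R=[0.7482 0.6634 0.0000; -0.6634 0.7482 0.0000; 0.0000 0.0000 1.0000], t=(-0.2953, -0.6236, 0.0000)
after S2 (essential): [0.0489 0.3051 -0.4933; -0.1804 0.5954 0.0858; 0.1620 -0.1470 -0.4679]

matrix = [0.0489 0.3051 -0.4933; -0.1804 0.5954 0.0858; 0.1620 -0.1470 -0.4679]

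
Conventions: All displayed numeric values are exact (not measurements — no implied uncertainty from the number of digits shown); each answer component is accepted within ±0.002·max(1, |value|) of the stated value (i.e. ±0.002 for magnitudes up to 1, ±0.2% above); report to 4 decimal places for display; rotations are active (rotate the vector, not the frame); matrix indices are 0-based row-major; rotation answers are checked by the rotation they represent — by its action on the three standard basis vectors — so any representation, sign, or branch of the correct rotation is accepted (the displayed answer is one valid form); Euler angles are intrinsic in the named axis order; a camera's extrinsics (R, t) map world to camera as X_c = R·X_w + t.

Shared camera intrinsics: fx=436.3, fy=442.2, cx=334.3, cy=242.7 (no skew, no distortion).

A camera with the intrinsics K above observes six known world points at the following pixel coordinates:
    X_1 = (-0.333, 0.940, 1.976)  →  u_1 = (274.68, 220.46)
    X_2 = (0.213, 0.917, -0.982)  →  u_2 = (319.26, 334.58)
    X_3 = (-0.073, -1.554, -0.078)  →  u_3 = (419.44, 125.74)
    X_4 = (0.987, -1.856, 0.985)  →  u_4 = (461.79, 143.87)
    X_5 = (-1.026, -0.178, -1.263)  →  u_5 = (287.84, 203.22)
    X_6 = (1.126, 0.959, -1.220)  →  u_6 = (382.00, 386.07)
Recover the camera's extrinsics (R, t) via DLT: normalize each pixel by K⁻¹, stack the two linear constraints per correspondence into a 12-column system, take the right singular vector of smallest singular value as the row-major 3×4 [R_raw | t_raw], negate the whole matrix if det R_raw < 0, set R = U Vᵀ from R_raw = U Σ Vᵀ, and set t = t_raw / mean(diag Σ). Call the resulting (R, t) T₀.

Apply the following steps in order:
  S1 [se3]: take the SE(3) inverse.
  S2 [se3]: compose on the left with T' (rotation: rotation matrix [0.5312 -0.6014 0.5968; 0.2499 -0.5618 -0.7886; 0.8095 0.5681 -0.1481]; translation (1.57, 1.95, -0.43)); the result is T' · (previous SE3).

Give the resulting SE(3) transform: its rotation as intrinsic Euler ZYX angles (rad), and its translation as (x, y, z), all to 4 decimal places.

source (pnp_recover): camera pose = R=[0.7789 -0.6118 -0.1380; 0.5287 0.7588 -0.3804; 0.3375 0.2233 0.9145], t=(0.0900, -0.1600, 5.5401)
after S1 (invert_se3): R=[0.7789 0.5287 0.3375; -0.6118 0.7588 0.2233; -0.1380 -0.3804 0.9145], t=(-1.8551, -1.0609, -5.1147)
after S2 (compose_se3): R=[0.6993 -0.4025 0.5907; 0.6472 0.0058 -0.7623; 0.3034 0.9154 0.2646], t=(-1.8298, 6.1158, -1.7769)

rotation (euler_zyx) = (0.7467, -0.3083, 1.2894), translation = (-1.8298, 6.1158, -1.7769)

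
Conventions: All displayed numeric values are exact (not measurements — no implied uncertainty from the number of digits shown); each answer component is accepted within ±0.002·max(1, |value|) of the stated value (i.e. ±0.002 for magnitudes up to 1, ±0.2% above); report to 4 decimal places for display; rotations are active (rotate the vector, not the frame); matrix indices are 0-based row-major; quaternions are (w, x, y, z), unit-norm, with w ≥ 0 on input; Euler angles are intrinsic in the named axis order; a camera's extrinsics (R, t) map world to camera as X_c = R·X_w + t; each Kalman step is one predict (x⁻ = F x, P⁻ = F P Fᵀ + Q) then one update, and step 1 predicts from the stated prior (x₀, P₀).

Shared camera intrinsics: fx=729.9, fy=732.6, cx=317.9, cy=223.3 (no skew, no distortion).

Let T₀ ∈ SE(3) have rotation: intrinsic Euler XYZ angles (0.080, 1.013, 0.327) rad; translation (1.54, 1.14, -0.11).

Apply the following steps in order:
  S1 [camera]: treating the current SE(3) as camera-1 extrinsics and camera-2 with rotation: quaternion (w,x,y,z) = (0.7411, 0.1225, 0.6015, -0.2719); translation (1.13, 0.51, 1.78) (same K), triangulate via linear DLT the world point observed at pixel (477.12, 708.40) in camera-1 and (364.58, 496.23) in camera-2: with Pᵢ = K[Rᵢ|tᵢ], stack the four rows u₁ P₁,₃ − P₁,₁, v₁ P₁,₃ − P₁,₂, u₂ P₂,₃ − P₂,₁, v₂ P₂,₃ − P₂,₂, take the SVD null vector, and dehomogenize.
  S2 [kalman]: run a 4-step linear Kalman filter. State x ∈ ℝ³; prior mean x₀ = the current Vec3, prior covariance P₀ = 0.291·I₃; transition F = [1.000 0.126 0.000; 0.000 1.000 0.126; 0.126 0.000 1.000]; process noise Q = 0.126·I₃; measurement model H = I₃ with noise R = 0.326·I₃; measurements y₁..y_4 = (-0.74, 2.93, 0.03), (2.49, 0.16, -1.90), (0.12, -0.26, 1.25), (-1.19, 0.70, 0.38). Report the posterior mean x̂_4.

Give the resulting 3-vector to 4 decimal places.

result = (-0.2254, 0.4615, 0.1794)

after S1 (triangulate): (-1.5533, -0.1740, -0.7711)
after S2 (kf_track): (-0.2254, 0.4615, 0.1794)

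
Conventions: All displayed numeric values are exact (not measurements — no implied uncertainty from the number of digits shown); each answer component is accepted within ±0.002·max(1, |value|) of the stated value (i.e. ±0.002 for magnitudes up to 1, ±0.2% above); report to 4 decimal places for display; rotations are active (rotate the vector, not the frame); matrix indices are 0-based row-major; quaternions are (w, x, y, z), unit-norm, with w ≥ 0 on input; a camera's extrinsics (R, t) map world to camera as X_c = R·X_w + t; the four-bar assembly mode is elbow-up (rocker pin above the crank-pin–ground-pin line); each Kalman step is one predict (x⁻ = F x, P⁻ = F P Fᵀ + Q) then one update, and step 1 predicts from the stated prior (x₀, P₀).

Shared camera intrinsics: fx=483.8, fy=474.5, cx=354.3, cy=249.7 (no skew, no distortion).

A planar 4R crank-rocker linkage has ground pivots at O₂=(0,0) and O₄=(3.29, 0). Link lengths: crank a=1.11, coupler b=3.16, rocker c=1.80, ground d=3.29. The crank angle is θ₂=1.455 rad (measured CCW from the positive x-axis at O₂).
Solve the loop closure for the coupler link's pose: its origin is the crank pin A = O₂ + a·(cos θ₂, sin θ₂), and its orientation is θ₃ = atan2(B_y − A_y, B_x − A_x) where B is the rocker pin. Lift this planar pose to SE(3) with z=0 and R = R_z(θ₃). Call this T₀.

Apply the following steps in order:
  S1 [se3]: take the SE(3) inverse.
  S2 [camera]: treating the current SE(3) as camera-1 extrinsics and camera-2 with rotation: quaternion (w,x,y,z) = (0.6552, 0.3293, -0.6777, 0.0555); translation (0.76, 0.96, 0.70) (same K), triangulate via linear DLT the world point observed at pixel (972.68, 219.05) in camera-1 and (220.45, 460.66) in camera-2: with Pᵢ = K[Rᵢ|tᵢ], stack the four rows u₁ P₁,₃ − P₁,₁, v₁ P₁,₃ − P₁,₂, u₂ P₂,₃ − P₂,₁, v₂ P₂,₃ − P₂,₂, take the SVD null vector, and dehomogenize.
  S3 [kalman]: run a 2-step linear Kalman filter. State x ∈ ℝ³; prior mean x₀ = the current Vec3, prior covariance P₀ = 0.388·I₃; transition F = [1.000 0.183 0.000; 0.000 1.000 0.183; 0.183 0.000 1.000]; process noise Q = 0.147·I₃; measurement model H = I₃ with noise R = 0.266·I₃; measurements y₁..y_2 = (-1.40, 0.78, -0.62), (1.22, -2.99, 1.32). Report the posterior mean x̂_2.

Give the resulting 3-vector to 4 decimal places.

result = (0.4620, -1.1760, 0.5697)

source (fourbar_fk): coupler pose = R=[0.9755 -0.2202 0.0000; 0.2202 0.9755 0.0000; 0.0000 0.0000 1.0000], t=(0.1282, 1.1026, 0.0000)
after S1 (invert_se3): R=[0.9755 0.2202 0.0000; -0.2202 0.9755 0.0000; 0.0000 0.0000 1.0000], t=(-0.3678, -1.0473, 0.0000)
after S2 (triangulate): (1.3208, 1.3091, 0.9457)
after S3 (kf_track): (0.4620, -1.1760, 0.5697)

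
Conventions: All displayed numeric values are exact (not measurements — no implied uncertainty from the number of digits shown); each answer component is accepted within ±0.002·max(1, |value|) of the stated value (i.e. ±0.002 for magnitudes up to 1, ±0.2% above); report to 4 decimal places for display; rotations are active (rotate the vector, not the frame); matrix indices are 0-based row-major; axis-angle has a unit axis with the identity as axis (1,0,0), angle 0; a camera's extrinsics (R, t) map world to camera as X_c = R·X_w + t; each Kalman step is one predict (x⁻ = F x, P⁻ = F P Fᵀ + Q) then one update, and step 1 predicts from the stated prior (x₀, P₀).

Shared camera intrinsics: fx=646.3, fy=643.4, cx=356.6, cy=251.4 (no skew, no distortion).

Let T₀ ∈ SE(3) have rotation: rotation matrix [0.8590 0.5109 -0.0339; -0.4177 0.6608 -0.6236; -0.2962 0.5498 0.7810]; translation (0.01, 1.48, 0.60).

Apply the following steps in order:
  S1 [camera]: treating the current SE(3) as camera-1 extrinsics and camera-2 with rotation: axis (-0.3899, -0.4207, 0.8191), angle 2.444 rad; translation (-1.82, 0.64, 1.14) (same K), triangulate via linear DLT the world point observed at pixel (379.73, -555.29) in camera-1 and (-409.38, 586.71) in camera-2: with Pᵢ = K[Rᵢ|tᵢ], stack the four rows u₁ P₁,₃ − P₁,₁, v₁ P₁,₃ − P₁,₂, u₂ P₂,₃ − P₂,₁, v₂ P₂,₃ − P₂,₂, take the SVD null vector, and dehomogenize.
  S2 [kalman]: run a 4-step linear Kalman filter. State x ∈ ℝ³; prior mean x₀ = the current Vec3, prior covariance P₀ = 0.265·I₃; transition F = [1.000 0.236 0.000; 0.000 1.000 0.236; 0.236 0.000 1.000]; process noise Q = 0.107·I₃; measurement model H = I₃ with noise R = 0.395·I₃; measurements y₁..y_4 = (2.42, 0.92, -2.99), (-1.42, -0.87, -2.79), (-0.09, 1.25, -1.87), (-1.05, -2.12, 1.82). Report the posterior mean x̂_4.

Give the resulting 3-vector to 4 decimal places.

result = (-0.4158, -1.0508, -0.2287)

after S1 (triangulate): (1.0081, -1.5357, 1.7901)
after S2 (kf_track): (-0.4158, -1.0508, -0.2287)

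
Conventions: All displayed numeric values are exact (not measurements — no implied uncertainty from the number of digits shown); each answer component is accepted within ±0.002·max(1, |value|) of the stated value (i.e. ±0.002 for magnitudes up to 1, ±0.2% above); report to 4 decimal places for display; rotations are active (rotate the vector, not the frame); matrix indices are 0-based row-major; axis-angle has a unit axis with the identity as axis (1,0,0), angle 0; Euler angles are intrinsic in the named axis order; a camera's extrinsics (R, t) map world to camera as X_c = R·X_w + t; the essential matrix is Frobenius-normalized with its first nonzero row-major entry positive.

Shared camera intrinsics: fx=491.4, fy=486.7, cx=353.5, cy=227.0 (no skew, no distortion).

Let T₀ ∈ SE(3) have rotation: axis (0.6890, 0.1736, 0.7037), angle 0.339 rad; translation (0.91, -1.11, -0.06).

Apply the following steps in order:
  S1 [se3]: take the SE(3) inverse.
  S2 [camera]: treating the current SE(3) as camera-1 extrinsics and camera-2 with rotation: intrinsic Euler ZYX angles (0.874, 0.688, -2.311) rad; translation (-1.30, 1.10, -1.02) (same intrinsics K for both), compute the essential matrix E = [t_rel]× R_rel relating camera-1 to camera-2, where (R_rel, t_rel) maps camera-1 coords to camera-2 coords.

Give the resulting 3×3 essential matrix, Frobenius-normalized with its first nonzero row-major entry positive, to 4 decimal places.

matrix = [0.3686 0.5149 0.1833; 0.3169 0.1078 -0.0782; 0.4421 -0.2830 -0.4143]

after S1 (invert_se3): R=[0.9701 0.2408 -0.0301; -0.2272 0.9448 0.2361; 0.0853 -0.2222 0.9713], t=(-0.6173, 1.2696, -0.2660)
after S2 (essential): [0.3686 0.5149 0.1833; 0.3169 0.1078 -0.0782; 0.4421 -0.2830 -0.4143]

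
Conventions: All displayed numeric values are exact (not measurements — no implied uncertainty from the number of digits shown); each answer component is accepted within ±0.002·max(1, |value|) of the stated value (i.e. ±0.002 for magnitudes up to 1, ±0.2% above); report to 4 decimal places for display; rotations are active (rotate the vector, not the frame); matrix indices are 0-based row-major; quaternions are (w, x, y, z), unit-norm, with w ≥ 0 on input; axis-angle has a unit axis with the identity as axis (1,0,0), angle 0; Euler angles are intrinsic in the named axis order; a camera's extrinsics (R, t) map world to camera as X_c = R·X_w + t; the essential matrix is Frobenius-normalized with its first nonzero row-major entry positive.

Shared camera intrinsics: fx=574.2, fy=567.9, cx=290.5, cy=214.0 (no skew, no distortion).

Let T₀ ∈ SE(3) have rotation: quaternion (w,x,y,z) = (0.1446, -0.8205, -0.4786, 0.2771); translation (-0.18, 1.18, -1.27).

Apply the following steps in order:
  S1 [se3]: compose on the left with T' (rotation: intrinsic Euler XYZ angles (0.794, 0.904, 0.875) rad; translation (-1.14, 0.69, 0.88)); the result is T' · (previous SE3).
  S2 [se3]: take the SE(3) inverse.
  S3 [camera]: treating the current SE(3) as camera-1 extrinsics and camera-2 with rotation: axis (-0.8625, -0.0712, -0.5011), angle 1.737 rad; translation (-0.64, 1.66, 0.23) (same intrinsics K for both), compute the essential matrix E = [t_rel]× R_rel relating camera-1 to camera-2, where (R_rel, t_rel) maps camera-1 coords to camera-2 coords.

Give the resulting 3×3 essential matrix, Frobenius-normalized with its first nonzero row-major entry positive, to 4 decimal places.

after S1 (compose_se3): R=[-0.5055 0.1221 -0.8541; 0.5045 0.8449 -0.1779; 0.6999 -0.5209 -0.4887], t=(-2.7695, 1.1113, 1.3327)
after S2 (invert_se3): R=[-0.5055 0.5045 0.6999; 0.1221 0.8449 -0.5209; -0.8541 -0.1779 -0.4887], t=(-2.8935, 0.0933, -1.5166)
after S3 (essential): [0.1170 0.6125 0.2570; 0.2048 0.2531 -0.2070; 0.2996 0.0620 -0.5501]

matrix = [0.1170 0.6125 0.2570; 0.2048 0.2531 -0.2070; 0.2996 0.0620 -0.5501]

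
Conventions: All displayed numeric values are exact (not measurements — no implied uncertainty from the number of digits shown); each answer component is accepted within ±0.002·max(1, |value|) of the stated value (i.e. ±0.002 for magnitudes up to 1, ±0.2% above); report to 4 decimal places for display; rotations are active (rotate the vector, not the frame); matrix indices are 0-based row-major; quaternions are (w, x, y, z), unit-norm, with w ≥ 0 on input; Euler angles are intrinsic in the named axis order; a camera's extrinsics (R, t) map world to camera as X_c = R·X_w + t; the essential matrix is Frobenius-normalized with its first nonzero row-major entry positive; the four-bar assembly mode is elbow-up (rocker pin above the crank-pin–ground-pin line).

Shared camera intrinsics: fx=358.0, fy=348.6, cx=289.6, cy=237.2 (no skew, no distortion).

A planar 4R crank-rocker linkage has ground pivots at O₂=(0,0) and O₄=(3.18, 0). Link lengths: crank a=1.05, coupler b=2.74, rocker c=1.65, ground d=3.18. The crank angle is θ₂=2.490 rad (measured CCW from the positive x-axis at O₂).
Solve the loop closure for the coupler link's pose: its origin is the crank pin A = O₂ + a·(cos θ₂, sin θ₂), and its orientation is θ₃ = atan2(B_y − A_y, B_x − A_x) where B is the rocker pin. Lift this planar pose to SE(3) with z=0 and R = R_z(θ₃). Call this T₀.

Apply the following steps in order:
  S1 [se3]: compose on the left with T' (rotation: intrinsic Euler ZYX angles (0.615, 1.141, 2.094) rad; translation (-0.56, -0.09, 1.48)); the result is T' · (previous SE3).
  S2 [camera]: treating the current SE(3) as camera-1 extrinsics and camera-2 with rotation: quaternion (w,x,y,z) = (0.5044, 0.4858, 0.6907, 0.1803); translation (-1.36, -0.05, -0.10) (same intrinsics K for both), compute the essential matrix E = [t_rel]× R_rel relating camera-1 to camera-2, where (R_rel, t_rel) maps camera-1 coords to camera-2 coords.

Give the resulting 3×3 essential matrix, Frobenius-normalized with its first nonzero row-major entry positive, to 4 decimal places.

source (fourbar_fk): coupler pose = R=[0.9904 -0.1379 0.0000; 0.1379 0.9904 0.0000; 0.0000 0.0000 1.0000], t=(-0.8349, 0.6368, 0.0000)
after S1 (compose_se3): R=[0.4656 0.8756 0.1288; 0.2445 0.0126 -0.9696; -0.8506 0.4829 -0.2082], t=(-0.2510, -0.2613, 2.4688)
after S2 (essential): [0.4990 0.3195 0.0613; -0.1329 0.5347 0.3033; -0.4658 0.1020 0.1492]

matrix = [0.4990 0.3195 0.0613; -0.1329 0.5347 0.3033; -0.4658 0.1020 0.1492]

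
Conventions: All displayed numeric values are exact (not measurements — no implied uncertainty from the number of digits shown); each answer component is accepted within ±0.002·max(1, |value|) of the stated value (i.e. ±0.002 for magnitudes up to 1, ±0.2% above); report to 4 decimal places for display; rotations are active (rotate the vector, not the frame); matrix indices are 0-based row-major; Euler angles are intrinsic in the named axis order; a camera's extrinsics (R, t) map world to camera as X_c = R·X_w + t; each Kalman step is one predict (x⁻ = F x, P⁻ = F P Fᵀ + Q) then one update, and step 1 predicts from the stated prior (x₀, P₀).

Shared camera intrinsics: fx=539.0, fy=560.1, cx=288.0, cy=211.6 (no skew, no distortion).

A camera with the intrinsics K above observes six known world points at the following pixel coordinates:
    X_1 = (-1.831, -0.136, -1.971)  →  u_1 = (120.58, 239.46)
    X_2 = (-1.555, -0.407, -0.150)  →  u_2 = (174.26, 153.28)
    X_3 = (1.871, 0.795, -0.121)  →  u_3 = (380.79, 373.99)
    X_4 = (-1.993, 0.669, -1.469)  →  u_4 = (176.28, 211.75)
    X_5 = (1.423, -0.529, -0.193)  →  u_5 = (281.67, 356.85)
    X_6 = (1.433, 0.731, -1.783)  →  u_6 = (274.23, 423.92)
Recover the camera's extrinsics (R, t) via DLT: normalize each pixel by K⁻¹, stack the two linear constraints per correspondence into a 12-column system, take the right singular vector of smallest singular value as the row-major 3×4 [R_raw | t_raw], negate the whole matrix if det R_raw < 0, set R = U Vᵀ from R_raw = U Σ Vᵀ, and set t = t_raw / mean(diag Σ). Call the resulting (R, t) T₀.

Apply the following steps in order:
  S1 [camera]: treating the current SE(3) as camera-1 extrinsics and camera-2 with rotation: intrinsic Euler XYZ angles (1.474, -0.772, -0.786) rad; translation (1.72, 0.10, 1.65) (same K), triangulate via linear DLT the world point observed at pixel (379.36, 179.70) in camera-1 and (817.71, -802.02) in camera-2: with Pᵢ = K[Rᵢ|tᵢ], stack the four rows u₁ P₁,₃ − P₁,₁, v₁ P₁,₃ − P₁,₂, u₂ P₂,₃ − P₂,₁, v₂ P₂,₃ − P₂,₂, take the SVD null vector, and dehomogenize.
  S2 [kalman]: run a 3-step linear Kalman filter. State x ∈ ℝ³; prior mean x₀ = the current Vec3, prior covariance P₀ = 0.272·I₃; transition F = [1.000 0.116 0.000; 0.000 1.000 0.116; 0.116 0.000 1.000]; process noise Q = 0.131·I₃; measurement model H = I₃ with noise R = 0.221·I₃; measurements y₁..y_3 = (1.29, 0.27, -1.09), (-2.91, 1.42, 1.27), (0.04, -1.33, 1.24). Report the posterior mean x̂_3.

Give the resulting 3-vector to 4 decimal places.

source (pnp_recover): camera pose = R=[0.5041 0.6387 0.5814; 0.7011 0.0905 -0.7073; -0.5044 0.7641 -0.4021], t=(-0.3300, 0.2999, 6.3894)
after S1 (triangulate): (0.9434, -0.4740, 1.6907)
after S2 (kf_track): (-0.4620, -0.2971, 0.9075)

result = (-0.4620, -0.2971, 0.9075)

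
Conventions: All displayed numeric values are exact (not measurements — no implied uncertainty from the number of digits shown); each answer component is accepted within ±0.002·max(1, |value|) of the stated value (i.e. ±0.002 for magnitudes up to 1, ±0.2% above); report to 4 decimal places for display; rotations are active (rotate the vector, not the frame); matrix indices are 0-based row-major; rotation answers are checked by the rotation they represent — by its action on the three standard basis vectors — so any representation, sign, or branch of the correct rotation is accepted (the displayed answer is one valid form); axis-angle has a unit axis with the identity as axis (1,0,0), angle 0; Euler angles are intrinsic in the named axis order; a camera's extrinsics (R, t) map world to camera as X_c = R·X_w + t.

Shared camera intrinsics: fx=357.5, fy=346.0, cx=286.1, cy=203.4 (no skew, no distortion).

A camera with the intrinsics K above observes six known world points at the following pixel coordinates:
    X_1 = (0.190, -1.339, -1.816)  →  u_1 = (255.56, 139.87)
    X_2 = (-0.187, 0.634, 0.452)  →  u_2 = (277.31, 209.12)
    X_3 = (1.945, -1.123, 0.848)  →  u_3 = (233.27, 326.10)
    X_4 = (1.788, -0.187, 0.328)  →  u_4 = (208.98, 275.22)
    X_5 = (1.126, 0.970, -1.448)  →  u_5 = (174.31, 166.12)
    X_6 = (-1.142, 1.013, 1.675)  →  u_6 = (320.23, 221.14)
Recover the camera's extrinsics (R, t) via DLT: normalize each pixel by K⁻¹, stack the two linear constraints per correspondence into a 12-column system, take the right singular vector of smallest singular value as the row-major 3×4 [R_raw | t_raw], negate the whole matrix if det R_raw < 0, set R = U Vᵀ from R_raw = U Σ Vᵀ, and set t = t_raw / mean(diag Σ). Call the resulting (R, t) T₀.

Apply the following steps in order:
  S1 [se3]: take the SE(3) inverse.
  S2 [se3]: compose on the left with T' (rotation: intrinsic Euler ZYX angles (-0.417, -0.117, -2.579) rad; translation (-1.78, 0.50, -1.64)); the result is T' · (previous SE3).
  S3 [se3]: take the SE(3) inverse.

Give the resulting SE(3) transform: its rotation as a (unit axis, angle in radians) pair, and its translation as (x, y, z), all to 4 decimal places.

source (pnp_recover): camera pose = R=[-0.7877 -0.4789 0.3875; 0.5534 -0.2738 0.7866; -0.2706 0.8341 0.4807], t=(-0.2099, 0.0501, 6.9791)
after S1 (invert_se3): R=[-0.7877 0.5534 -0.2706; -0.4789 -0.2738 0.8341; 0.3875 0.7866 0.4807], t=(1.6952, -5.9079, -3.3131)
after S2 (compose_se3): R=[-0.4598 0.8217 -0.3367; 0.8728 0.3482 -0.3420; -0.1638 -0.4511 -0.8773], t=(0.4322, 3.0530, 4.4708)
after S3 (invert_se3): R=[-0.4598 0.8728 -0.1638; 0.8217 0.3482 -0.4511; -0.3367 -0.3420 -0.8773], t=(-1.7334, 0.5987, 5.1120)

rotation (axis_angle) = ((0.5178, 0.8205, -0.2424), 3.0360), translation = (-1.7334, 0.5987, 5.1120)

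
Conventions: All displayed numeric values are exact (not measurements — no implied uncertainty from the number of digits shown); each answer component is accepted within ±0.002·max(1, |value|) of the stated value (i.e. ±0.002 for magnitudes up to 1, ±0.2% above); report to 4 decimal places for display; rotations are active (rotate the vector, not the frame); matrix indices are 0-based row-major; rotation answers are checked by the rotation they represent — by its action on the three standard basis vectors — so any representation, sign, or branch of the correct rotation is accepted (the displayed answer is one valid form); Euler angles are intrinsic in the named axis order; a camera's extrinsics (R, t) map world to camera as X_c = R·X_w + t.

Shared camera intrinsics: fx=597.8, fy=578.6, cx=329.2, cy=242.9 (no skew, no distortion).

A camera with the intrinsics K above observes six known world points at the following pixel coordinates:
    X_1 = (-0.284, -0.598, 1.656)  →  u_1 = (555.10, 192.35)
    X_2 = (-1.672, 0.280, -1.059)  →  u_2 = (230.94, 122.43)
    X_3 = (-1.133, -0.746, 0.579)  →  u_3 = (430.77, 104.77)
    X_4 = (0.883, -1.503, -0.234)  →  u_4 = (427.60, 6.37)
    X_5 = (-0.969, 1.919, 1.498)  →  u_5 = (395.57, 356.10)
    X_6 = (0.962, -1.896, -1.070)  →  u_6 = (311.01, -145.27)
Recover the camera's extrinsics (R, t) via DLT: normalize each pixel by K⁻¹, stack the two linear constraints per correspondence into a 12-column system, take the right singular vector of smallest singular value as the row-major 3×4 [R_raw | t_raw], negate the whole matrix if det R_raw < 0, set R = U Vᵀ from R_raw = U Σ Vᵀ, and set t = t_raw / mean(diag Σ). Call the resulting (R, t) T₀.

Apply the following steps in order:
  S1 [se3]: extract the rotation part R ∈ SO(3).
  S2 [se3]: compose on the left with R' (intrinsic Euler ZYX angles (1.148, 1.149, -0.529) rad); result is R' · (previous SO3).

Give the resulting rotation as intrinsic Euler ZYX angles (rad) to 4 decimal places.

rotation (euler_zyx) = (-1.9210, 0.4444, 2.7672)

source (pnp_recover): camera pose = R=[0.0236 -0.3931 0.9192; 0.4469 0.8266 0.3420; -0.8943 0.4027 0.1952], t=(0.1300, -0.3800, 4.6403)
after S1 (rot_of_se3): [0.0236 -0.3931 0.9192; 0.4469 0.8266 0.3420; -0.8943 0.4027 0.1952]
after S2 (compose_so3): [-0.3097 -0.9282 -0.2063; -0.8481 0.1716 0.5013; -0.4299 0.3302 -0.8403]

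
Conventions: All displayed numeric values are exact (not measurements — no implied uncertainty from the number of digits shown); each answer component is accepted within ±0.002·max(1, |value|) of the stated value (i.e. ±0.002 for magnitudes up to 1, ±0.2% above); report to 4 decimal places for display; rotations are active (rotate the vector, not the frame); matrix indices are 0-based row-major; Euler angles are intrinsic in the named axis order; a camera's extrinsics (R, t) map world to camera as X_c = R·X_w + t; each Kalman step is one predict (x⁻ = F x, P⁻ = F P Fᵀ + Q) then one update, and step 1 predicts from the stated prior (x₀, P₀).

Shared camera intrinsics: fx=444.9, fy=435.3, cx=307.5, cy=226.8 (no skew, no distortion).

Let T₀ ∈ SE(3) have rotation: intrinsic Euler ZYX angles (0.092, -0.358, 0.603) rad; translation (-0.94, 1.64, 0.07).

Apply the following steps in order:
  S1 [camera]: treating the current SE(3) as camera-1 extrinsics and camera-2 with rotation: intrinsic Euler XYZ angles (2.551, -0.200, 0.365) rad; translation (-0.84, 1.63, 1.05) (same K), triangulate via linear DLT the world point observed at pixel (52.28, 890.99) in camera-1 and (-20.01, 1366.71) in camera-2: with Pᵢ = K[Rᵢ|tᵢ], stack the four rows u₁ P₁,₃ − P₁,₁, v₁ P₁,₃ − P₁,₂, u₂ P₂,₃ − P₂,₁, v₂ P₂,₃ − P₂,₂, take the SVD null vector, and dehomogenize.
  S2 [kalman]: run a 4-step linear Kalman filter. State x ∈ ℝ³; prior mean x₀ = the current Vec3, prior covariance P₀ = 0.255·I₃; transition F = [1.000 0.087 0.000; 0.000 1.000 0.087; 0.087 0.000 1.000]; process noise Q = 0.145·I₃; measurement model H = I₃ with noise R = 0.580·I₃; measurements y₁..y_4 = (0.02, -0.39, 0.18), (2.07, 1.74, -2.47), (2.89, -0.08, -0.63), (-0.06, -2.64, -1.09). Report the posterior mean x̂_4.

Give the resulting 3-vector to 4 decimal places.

result = (0.9998, -0.9298, -0.7498)

after S1 (triangulate): (0.6706, -0.1596, 0.6977)
after S2 (kf_track): (0.9998, -0.9298, -0.7498)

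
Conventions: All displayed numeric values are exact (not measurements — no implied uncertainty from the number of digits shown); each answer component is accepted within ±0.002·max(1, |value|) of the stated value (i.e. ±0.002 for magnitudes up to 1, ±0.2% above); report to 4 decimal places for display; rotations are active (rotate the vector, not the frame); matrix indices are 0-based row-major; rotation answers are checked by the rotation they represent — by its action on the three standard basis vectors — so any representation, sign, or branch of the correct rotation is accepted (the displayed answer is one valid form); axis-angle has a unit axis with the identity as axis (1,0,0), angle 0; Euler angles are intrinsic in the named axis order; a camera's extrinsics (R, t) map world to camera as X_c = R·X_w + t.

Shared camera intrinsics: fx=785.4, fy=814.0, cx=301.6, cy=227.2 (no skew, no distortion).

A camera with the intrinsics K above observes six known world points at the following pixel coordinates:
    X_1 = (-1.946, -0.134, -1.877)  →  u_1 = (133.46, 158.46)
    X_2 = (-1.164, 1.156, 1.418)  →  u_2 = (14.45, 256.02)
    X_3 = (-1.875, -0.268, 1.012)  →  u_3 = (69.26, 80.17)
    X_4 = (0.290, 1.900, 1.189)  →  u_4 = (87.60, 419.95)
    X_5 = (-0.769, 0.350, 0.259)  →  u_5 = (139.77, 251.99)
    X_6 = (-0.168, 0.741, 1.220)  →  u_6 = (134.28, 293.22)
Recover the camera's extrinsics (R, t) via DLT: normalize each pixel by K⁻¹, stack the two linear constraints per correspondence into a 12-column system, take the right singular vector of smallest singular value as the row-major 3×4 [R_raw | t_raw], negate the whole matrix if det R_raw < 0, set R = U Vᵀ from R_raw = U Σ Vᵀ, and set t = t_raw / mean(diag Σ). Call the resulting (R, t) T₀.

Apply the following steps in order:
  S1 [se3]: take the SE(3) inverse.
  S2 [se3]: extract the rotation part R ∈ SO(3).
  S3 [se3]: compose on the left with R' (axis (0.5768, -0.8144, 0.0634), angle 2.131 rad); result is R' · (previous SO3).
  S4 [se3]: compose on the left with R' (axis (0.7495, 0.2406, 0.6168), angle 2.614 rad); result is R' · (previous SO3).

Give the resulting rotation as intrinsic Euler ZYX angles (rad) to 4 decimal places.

rotation (euler_zyx) = (0.9940, -0.1674, -2.7451)

source (pnp_recover): camera pose = R=[0.6307 -0.6561 -0.4145; 0.6055 0.7501 -0.2660; 0.4855 -0.0832 0.8703], t=(-0.4496, 0.4598, 6.3481)
after S1 (invert_se3): R=[0.6307 0.6055 0.4855; -0.6561 0.7501 -0.0832; -0.4145 -0.2660 0.8703], t=(-3.0768, -0.1117, -5.5886)
after S2 (rot_of_se3): [0.6307 0.6055 0.4855; -0.6561 0.7501 -0.0832; -0.4145 -0.2660 0.8703]
after S3 (compose_so3): [0.7562 -0.4244 -0.4980; -0.5022 0.1113 -0.8575; 0.4194 0.8986 -0.1290]
after S4 (compose_so3): [0.5377 0.8083 -0.2399; 0.8265 -0.4491 0.3394; 0.1667 -0.3808 -0.9095]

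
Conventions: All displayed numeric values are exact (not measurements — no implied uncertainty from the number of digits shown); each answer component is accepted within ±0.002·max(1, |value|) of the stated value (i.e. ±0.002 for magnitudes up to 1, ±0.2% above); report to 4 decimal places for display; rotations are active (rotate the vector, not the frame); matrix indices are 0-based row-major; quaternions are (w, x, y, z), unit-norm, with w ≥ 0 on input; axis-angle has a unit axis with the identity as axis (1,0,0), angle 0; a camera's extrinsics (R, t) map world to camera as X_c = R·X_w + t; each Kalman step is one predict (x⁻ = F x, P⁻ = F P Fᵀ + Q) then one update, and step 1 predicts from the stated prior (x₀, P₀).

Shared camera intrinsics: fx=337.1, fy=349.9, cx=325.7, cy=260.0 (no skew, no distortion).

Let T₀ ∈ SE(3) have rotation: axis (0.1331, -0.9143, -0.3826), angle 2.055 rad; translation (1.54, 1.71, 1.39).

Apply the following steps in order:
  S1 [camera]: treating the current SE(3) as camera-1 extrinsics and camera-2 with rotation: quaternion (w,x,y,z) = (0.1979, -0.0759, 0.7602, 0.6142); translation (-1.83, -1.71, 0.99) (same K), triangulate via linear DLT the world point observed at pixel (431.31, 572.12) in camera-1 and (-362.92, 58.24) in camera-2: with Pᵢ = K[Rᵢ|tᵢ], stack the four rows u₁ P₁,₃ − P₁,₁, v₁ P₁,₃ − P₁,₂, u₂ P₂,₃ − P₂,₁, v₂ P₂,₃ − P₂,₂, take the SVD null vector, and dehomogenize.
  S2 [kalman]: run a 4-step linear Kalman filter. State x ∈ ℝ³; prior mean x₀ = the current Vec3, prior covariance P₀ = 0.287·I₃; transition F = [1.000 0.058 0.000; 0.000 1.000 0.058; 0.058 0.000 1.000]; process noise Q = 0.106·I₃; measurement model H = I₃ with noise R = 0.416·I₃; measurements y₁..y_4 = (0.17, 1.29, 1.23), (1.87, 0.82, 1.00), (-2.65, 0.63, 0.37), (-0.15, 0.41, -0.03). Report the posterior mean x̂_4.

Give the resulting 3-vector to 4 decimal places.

result = (-0.2664, 0.6916, 0.4049)

after S1 (triangulate): (0.8752, 0.9339, 0.6007)
after S2 (kf_track): (-0.2664, 0.6916, 0.4049)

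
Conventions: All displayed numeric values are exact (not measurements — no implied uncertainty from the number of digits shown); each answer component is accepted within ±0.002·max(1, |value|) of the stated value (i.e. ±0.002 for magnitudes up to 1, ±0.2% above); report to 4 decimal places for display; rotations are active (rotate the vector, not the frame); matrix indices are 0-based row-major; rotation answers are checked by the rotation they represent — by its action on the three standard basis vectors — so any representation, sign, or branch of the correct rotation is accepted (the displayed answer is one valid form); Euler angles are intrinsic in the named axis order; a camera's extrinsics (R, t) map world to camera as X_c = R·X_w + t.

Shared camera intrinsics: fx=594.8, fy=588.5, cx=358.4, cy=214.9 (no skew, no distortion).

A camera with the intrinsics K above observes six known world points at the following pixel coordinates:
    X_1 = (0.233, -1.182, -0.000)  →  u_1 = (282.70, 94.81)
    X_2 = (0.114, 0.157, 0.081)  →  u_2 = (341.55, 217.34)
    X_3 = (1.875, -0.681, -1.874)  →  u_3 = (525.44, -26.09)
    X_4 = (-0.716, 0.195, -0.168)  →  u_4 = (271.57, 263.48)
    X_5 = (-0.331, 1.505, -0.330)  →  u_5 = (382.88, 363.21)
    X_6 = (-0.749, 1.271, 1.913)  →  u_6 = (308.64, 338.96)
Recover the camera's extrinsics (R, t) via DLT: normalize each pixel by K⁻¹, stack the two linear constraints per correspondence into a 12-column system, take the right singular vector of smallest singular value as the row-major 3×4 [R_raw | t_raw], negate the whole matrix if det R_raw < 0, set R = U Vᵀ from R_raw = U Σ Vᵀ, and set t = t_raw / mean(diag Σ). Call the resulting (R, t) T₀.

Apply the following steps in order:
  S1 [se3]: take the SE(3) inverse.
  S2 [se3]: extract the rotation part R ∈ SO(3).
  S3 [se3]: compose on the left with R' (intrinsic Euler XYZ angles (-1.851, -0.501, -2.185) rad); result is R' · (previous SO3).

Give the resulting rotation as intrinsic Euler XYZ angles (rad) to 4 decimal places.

source (pnp_recover): camera pose = R=[0.8401 0.5150 -0.1703; -0.5063 0.8572 0.0945; 0.1946 0.0069 0.9809], t=(-0.3300, -0.0600, 5.8003)
after S1 (invert_se3): R=[0.8401 -0.5063 0.1946; 0.5150 0.8572 0.0069; -0.1703 0.0945 0.9809], t=(-0.8820, 0.1816, -5.7397)
after S2 (rot_of_se3): [0.8401 -0.5063 0.1946; 0.5150 0.8572 0.0069; -0.1703 0.0945 0.9809]
after S3 (compose_so3): [0.0263 0.8250 -0.5646; 0.0992 0.5598 0.8227; 0.9947 -0.0776 -0.0671]

rotation (euler_xyz) = (-1.6522, -0.5999, -1.5390)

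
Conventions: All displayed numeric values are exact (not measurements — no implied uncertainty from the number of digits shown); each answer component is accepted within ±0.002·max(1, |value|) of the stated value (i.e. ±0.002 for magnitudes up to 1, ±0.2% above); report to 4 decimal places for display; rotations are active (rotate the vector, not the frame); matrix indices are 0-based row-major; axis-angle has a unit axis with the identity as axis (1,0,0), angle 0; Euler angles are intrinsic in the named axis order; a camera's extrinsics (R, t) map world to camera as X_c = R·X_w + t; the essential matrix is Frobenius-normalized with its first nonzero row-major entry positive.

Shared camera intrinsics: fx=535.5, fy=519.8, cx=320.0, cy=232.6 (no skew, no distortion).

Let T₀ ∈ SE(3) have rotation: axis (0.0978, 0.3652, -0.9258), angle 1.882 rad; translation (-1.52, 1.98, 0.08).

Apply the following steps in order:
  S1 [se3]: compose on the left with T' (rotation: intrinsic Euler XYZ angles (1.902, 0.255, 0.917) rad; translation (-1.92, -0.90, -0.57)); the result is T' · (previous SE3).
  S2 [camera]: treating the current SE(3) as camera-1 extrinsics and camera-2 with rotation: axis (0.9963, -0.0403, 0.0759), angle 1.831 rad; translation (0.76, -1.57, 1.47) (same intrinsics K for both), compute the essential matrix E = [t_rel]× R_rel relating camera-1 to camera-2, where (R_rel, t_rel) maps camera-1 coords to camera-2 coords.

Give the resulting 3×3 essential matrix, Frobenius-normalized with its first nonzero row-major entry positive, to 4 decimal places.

matrix = [0.2240 -0.4562 -0.4034; 0.0384 0.1917 -0.5091; -0.0977 0.4590 -0.2477]

after S1 (compose_se3): R=[0.3507 0.5596 0.7509; 0.7827 0.2651 -0.5632; -0.5142 0.7852 -0.3450], t=(-4.3153, -1.5679, -0.8021)
after S2 (essential): [0.2240 -0.4562 -0.4034; 0.0384 0.1917 -0.5091; -0.0977 0.4590 -0.2477]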